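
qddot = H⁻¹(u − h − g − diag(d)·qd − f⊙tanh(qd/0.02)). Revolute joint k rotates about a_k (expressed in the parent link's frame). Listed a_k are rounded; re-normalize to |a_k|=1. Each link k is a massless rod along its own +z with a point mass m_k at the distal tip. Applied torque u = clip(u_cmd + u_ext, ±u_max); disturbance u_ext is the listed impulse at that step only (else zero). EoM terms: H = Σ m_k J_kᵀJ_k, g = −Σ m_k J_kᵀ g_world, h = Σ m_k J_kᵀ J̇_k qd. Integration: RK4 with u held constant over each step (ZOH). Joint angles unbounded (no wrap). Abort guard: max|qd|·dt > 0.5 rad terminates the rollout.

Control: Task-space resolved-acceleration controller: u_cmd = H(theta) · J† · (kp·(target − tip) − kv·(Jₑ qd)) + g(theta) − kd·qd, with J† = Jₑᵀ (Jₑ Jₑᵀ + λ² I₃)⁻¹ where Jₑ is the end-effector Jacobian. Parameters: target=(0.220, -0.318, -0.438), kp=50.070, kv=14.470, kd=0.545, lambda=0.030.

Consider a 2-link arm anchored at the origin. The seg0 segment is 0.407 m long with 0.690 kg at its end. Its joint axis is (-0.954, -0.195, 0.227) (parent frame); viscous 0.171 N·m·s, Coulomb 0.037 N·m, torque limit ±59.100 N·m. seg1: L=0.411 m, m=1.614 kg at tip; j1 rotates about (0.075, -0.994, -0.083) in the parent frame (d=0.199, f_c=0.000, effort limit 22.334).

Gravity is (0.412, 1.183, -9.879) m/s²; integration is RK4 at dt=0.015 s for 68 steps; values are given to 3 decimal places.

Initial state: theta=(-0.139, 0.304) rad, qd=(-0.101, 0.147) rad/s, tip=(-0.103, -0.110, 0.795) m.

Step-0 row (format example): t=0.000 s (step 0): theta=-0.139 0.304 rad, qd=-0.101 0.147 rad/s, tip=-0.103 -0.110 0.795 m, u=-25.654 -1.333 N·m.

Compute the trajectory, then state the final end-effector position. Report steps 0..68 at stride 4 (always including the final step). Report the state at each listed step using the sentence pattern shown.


t=0.060 s (step 4): theta=-0.184 0.324 rad, qd=-1.223 0.459 rad/s, tip=-0.105 -0.142 0.788 m, u=-9.335 -1.395 N·m.
t=0.120 s (step 8): theta=-0.273 0.354 rad, qd=-1.702 0.519 rad/s, tip=-0.107 -0.206 0.771 m, u=-2.962 -1.240 N·m.
t=0.180 s (step 12): theta=-0.384 0.384 rad, qd=-1.968 0.483 rad/s, tip=-0.108 -0.281 0.744 m, u=0.313 -1.123 N·m.
t=0.240 s (step 16): theta=-0.507 0.411 rad, qd=-2.149 0.379 rad/s, tip=-0.110 -0.362 0.706 m, u=2.689 -1.035 N·m.
t=0.300 s (step 20): theta=-0.640 0.429 rad, qd=-2.273 0.202 rad/s, tip=-0.111 -0.443 0.656 m, u=4.843 -0.921 N·m.
t=0.360 s (step 24): theta=-0.779 0.433 rad, qd=-2.342 -0.053 rad/s, tip=-0.111 -0.522 0.595 m, u=6.943 -0.741 N·m.
t=0.420 s (step 28): theta=-0.920 0.421 rad, qd=-2.345 -0.377 rad/s, tip=-0.109 -0.596 0.523 m, u=8.988 -0.478 N·m.
t=0.480 s (step 32): theta=-1.059 0.387 rad, qd=-2.283 -0.750 rad/s, tip=-0.103 -0.662 0.442 m, u=10.922 -0.135 N·m.
t=0.540 s (step 36): theta=-1.193 0.330 rad, qd=-2.165 -1.145 rad/s, tip=-0.092 -0.719 0.355 m, u=12.681 0.267 N·m.
t=0.600 s (step 40): theta=-1.318 0.250 rad, qd=-2.009 -1.528 rad/s, tip=-0.075 -0.764 0.262 m, u=14.215 0.701 N·m.
t=0.660 s (step 44): theta=-1.433 0.148 rad, qd=-1.838 -1.869 rad/s, tip=-0.052 -0.797 0.167 m, u=15.490 1.133 N·m.
t=0.720 s (step 48): theta=-1.539 0.027 rad, qd=-1.670 -2.139 rad/s, tip=-0.023 -0.815 0.071 m, u=16.478 1.526 N·m.
t=0.780 s (step 52): theta=-1.634 -0.107 rad, qd=-1.518 -2.320 rad/s, tip=0.012 -0.816 -0.022 m, u=17.154 1.839 N·m.
t=0.840 s (step 56): theta=-1.721 -0.249 rad, qd=-1.384 -2.399 rad/s, tip=0.049 -0.803 -0.110 m, u=17.497 2.029 N·m.
t=0.900 s (step 60): theta=-1.801 -0.393 rad, qd=-1.269 -2.377 rad/s, tip=0.086 -0.775 -0.188 m, u=17.500 2.062 N·m.
t=0.960 s (step 64): theta=-1.874 -0.532 rad, qd=-1.165 -2.264 rad/s, tip=0.120 -0.737 -0.255 m, u=17.183 1.923 N·m.
t=1.020 s (step 68): theta=-1.940 -0.663 rad, qd=-1.067 -2.084 rad/s, tip=0.150 -0.693 -0.311 m.
final tip position (m): 0.150 -0.693 -0.311


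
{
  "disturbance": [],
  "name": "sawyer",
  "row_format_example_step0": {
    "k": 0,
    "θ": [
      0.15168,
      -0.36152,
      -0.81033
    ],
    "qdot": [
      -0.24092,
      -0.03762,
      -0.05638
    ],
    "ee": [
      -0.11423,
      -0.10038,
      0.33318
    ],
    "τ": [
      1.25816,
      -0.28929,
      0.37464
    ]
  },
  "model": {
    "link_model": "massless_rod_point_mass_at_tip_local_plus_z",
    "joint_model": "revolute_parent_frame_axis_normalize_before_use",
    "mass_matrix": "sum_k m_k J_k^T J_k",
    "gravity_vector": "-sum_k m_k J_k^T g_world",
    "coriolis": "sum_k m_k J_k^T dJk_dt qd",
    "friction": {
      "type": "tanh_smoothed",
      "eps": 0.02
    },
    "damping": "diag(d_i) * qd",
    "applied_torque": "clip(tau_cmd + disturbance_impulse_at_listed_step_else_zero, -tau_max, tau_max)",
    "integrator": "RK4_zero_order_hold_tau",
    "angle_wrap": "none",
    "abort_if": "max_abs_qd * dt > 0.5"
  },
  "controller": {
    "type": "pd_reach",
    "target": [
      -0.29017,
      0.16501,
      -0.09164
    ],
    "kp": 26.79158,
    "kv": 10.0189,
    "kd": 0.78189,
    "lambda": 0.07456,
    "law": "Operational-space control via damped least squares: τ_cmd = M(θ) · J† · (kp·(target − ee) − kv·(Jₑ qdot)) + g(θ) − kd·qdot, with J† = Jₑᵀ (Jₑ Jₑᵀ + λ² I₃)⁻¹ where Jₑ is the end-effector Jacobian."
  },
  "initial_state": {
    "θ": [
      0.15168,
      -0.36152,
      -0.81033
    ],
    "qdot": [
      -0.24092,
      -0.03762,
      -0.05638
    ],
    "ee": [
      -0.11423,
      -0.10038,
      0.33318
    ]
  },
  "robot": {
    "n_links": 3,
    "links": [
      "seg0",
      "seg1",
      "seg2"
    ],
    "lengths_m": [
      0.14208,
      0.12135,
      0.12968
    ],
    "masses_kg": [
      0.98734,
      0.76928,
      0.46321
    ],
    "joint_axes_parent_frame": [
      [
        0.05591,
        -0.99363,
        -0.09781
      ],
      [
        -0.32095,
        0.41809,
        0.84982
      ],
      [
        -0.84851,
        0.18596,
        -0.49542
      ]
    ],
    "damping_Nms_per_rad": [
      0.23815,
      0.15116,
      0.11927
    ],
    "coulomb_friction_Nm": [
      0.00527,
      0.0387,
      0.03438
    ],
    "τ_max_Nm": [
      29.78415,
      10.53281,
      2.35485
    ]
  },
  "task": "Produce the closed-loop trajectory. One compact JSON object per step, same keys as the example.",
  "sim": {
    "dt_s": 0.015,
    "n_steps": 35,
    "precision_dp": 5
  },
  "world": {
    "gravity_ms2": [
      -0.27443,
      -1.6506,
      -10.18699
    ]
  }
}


{"k":1,"\u03b8":[0.15025,-0.3624,-0.81073],"qdot":[0.04833,-0.08208,-0.01998],"ee":[-0.11388,-0.10041,0.33325],"\u03c4":[0.66091,-0.13258,0.34989]}
{"k":2,"\u03b8":[0.15234,-0.36476,-0.81109],"qdot":[0.23076,-0.22818,-0.0268],"ee":[-0.11496,-0.10048,0.33278],"\u03c4":[0.1954,0.08668,0.36091]}
{"k":3,"\u03b8":[0.15728,-0.36763,-0.81172],"qdot":[0.42292,-0.16817,-0.04972],"ee":[-0.11708,-0.1006,0.33189],"\u03c4":[-0.1843,0.11207,0.38238]}
{"k":4,"\u03b8":[0.16401,-0.37204,-0.81201],"qdot":[0.48532,-0.38619,-0.03035],"ee":[-0.12005,-0.10071,0.33067],"\u03c4":[-0.48181,0.36027,0.37155]}
{"k":5,"\u03b8":[0.17267,-0.37581,-0.81285],"qdot":[0.65995,-0.14565,-0.07114],"ee":[-0.12356,-0.10086,0.32918],"\u03c4":[-0.74172,0.20725,0.40504]}
{"k":6,"\u03b8":[0.18189,-0.38191,-0.81274],"qdot":[0.59032,-0.60364,0.03029],"ee":[-0.12761,-0.10095,0.32745],"\u03c4":[-0.93373,0.64046,0.32859]}
{"k":7,"\u03b8":[0.19299,-0.38508,-0.81472],"qdot":[0.85036,0.05207,-0.22164],"ee":[-0.13178,-0.10119,0.32552],"\u03c4":[-1.13117,0.12081,0.53115]}
{"k":8,"\u03b8":[0.2029,-0.39441,-0.81314],"qdot":[0.53107,-1.10912,0.32302],"ee":[-0.13655,-0.10116,0.32341],"\u03c4":[-1.24864,1.13879,0.09674]}
{"k":9,"\u03b8":[0.21627,-0.39435,-0.81757],"qdot":[1.16012,0.82591,-0.76222],"ee":[-0.14085,-0.10157,0.32116],"\u03c4":[-1.43783,-0.47272,0.97177]}
{"k":10,"\u03b8":[0.2248,-0.41107,-0.8121],"qdot":[0.11849,-2.6205,1.24711],"ee":[-0.14632,-0.10122,0.31871],"\u03c4":[-1.45412,2.47332,-0.64529]}
{"k":11,"\u03b8":[0.24257,-0.39912,-0.82425],"qdot":[2.01178,3.45471,-2.5078],"ee":[-0.15,-0.10221,0.31623],"\u03c4":[-1.73986,-2.64983,2.35485]}
{"k":12,"\u03b8":[0.24437,-0.43913,-0.80605],"qdot":[-1.36127,-7.55904,4.16184],"ee":[-0.15699,-0.10076,0.31333],"\u03c4":[-1.48518,6.69726,-2.35485]}
{"k":13,"\u03b8":[0.27482,-0.38886,-0.83232],"qdot":[4.68383,11.89479,-6.92933],"ee":[-0.15864,-0.10289,0.31153],"\u03c4":[-2.20115,-9.76946,2.35485]}
{"k":14,"\u03b8":[0.25984,-0.4809,-0.84333],"qdot":[-5.48603,-20.40314,3.09997],"ee":[-0.1671,-0.10333,0.30348],"\u03c4":[-1.02559,10.53281,-2.02237]}
{"k":15,"\u03b8":[0.26545,-0.51314,-0.89315],"qdot":[5.00526,12.18056,-7.85194],"ee":[-0.17206,-0.10655,0.29501],"\u03c4":[-3.24469,-9.89189,2.35485]}
{"k":16,"\u03b8":[0.25754,-0.58719,-0.93967],"qdot":[-4.94594,-18.54889,0.20125],"ee":[-0.17874,-0.10803,0.2843],"\u03c4":[-1.37259,10.53281,0.28566]}
{"k":17,"\u03b8":[0.26095,-0.63006,-0.96027],"qdot":[4.40129,9.87916,-2.02138],"ee":[-0.18498,-0.10794,0.27699],"\u03c4":[-3.71737,-7.94528,2.01722]}
{"k":18,"\u03b8":[0.26299,-0.67552,-0.95582],"qdot":[-3.40493,-13.86651,2.12452],"ee":[-0.19188,-0.10572,0.27161],"\u03c4":[-1.58456,10.53281,-1.33738]}
{"k":19,"\u03b8":[0.27939,-0.67543,-0.96551],"qdot":[4.81257,11.59524,-3.07815],"ee":[-0.19609,-0.1063,0.26755],"\u03c4":[-3.91792,-9.42053,2.35485]}
{"k":20,"\u03b8":[0.28012,-0.7192,-0.97364],"qdot":[-3.92673,-15.14294,1.55674],"ee":[-0.20167,-0.10465,0.26138],"\u03c4":[-1.29834,10.53281,-0.88574]}
{"k":21,"\u03b8":[0.28813,-0.74186,-0.97778],"qdot":[4.20236,9.85382,-1.72609],"ee":[-0.20653,-0.10362,0.25657],"\u03c4":[-3.94437,-7.95187,1.81081]}
{"k":22,"\u03b8":[0.29287,-0.77151,-0.98311],"qdot":[-2.97437,-12.09005,0.86121],"ee":[-0.21122,-0.10216,0.2514],"\u03c4":[-1.50236,10.53281,-0.32797]}
{"k":23,"\u03b8":[0.30925,-0.76557,-0.98036],"qdot":[4.53144,11.08835,-0.54462],"ee":[-0.21484,-0.10224,0.24883],"\u03c4":[-4.05304,-9.02753,0.84586]}
{"k":24,"\u03b8":[0.31289,-0.7941,-0.99038],"qdot":[-3.40118,-13.04849,-0.72855],"ee":[-0.21875,-0.10102,0.24353],"\u03c4":[-1.32085,10.53281,0.96978]}
{"k":25,"\u03b8":[0.32413,-0.80171,-0.98299],"qdot":[4.24025,10.18466,1.50512],"ee":[-0.22274,-0.09996,0.24065],"\u03c4":[-4.03067,-8.27213,-0.82889]}
{"k":26,"\u03b8":[0.32881,-0.82487,-0.9978],"qdot":[-3.042,-11.65588,-3.11432],"ee":[-0.2259,-0.09924,0.23533],"\u03c4":[-1.47139,10.37551,2.35485]}
{"k":27,"\u03b8":[0.34295,-0.82118,-0.99376],"qdot":[4.33474,10.49368,3.13084],"ee":[-0.22908,-0.09912,0.23287],"\u03c4":[-4.09131,-8.54983,-2.1587]}
{"k":28,"\u03b8":[0.34739,-0.84254,-1.01305],"qdot":[-3.16148,-11.72974,-5.11579],"ee":[-0.23161,-0.09872,0.22741],"\u03c4":[-1.46945,10.45025,2.35485]}
{"k":29,"\u03b8":[0.35932,-0.84198,-1.03179],"qdot":[4.14973,10.10895,2.07409],"ee":[-0.23347,-0.09979,0.22312],"\u03c4":[-4.13681,-8.23067,-1.28117]}
{"k":30,"\u03b8":[0.36538,-0.85738,-1.05071],"qdot":[-2.82752,-10.73196,-4.07971],"ee":[-0.23554,-0.09969,0.21806],"\u03c4":[-1.5937,9.60952,2.35485]}
{"k":31,"\u03b8":[0.37593,-0.86116,-1.05492],"qdot":[3.71088,8.77955,2.99052],"ee":[-0.23808,-0.09953,0.21467],"\u03c4":[-4.02949,-7.10055,-2.03346]}
{"k":32,"\u03b8":[0.38256,-0.87379,-1.07456],"qdot":[-2.38245,-9.24833,-4.99941],"ee":[-0.23978,-0.09962,0.20976],"\u03c4":[-1.81412,8.34975,2.35485]}
{"k":33,"\u03b8":[0.3916,-0.8802,-1.09071],"qdot":[3.14446,7.17106,2.32671],"ee":[-0.24148,-0.09994,0.20539],"\u03c4":[-3.8998,-5.72831,-1.48992]}
{"k":34,"\u03b8":[0.3993,-0.88914,-1.10771],"qdot":[-1.76968,-7.40959,-4.08034],"ee":[-0.243,-0.1001,0.20094],"\u03c4":[-2.07089,6.78245,2.35485]}
{"k":35,"\u03b8":[0.40775,-0.89719,-1.11332],"qdot":[2.55871,5.41483,2.84523],"ee":[-0.24518,-0.09963,0.19729]}


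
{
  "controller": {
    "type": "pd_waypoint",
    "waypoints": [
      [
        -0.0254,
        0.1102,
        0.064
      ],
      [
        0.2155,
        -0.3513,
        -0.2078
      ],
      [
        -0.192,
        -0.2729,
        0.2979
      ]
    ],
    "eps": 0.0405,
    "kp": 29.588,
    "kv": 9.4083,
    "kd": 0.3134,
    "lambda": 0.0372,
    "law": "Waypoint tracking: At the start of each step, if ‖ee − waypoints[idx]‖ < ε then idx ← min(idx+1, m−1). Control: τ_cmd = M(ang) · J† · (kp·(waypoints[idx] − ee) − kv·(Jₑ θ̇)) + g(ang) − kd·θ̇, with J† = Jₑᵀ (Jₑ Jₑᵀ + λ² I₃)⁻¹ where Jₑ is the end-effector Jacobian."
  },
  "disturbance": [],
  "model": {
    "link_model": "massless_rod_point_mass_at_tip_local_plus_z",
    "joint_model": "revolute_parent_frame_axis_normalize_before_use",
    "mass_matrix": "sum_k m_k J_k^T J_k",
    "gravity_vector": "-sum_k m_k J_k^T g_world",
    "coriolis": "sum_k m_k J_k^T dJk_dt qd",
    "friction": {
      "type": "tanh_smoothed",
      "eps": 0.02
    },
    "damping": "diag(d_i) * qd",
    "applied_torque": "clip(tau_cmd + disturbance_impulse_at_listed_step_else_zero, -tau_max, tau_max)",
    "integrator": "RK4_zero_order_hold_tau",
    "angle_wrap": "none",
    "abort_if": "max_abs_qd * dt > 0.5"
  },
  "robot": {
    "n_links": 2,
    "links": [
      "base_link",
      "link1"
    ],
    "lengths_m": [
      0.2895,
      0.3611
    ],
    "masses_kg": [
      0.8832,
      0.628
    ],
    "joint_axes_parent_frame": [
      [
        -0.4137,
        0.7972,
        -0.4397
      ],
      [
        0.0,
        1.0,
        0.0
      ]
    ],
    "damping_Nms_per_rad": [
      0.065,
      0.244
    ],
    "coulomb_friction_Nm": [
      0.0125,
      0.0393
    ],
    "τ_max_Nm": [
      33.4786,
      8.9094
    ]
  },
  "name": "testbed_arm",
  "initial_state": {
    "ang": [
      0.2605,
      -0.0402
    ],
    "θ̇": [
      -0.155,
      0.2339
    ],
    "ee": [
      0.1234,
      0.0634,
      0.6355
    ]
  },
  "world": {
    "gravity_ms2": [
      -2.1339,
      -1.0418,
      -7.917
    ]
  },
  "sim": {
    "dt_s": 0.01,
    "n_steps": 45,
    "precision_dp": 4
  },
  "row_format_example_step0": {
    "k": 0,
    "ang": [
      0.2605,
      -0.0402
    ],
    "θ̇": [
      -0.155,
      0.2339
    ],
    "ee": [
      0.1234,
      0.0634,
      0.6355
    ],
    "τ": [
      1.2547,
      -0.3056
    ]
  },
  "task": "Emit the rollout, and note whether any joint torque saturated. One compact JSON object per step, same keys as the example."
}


{"k":1,"ang":[0.2597,-0.0393],"\u03b8\u0307":[-0.0002,-0.0507],"ee":[0.1233,0.0632,0.6355],"\u03c4":[1.126,-0.1692]}
{"k":2,"ang":[0.2603,-0.0408],"\u03b8\u0307":[0.1053,-0.2333],"ee":[0.1231,0.0634,0.6356],"\u03c4":[1.0284,-0.09]}
{"k":3,"ang":[0.2617,-0.0438],"\u03b8\u0307":[0.1855,-0.3655],"ee":[0.1228,0.0638,0.6356],"\u03c4":[0.949,-0.0383]}
{"k":4,"ang":[0.2639,-0.0479],"\u03b8\u0307":[0.2478,-0.4628],"ee":[0.1225,0.0645,0.6355],"\u03c4":[0.8829,-0.0053]}
{"k":5,"ang":[0.2666,-0.0529],"\u03b8\u0307":[0.2972,-0.5357],"ee":[0.1222,0.0652,0.6355],"\u03c4":[0.8269,0.015]}
{"k":6,"ang":[0.2698,-0.0585],"\u03b8\u0307":[0.3373,-0.5916],"ee":[0.1219,0.0662,0.6354],"\u03c4":[0.7784,0.0266]}
{"k":7,"ang":[0.2733,-0.0647],"\u03b8\u0307":[0.3707,-0.6358],"ee":[0.1216,0.0672,0.6352],"\u03c4":[0.7357,0.0324]}
{"k":8,"ang":[0.2772,-0.0712],"\u03b8\u0307":[0.3993,-0.6718],"ee":[0.1214,0.0683,0.6351],"\u03c4":[0.6976,0.0345]}
{"k":9,"ang":[0.2813,-0.0781],"\u03b8\u0307":[0.4242,-0.7023],"ee":[0.1211,0.0694,0.6349],"\u03c4":[0.663,0.0341]}
{"k":10,"ang":[0.2857,-0.0852],"\u03b8\u0307":[0.4464,-0.7289],"ee":[0.1209,0.0707,0.6347],"\u03c4":[0.6312,0.0323]}
{"k":11,"ang":[0.2902,-0.0927],"\u03b8\u0307":[0.4666,-0.753],"ee":[0.1208,0.072,0.6345],"\u03c4":[0.6017,0.0297]}
{"k":12,"ang":[0.295,-0.1003],"\u03b8\u0307":[0.4852,-0.7753],"ee":[0.1206,0.0733,0.6343],"\u03c4":[0.574,0.0268]}
{"k":13,"ang":[0.2999,-0.1082],"\u03b8\u0307":[0.5026,-0.7966],"ee":[0.1205,0.0748,0.634],"\u03c4":[0.5479,0.0237]}
{"k":14,"ang":[0.305,-0.1162],"\u03b8\u0307":[0.5191,-0.8171],"ee":[0.1204,0.0762,0.6337],"\u03c4":[0.523,0.0207]}
{"k":15,"ang":[0.3103,-0.1245],"\u03b8\u0307":[0.5348,-0.8372],"ee":[0.1203,0.0777,0.6334],"\u03c4":[0.4991,0.018]}
{"k":16,"ang":[0.3157,-0.133],"\u03b8\u0307":[0.5498,-0.857],"ee":[0.1202,0.0793,0.633],"\u03c4":[0.4761,0.0155]}
{"k":17,"ang":[0.3213,-0.1416],"\u03b8\u0307":[0.5644,-0.8768],"ee":[0.1201,0.0809,0.6326],"\u03c4":[0.4539,0.0134]}
{"k":18,"ang":[0.327,-0.1505],"\u03b8\u0307":[0.5785,-0.8966],"ee":[0.12,0.0825,0.6322],"\u03c4":[0.4322,0.0117]}
{"k":19,"ang":[0.3329,-0.1596],"\u03b8\u0307":[0.5922,-0.9164],"ee":[0.12,0.0842,0.6318],"\u03c4":[0.4109,0.0104]}
{"k":20,"ang":[0.3388,-0.1688],"\u03b8\u0307":[0.6055,-0.9363],"ee":[0.1199,0.0859,0.6313],"\u03c4":[0.3901,0.0094]}
{"k":21,"ang":[0.345,-0.1783],"\u03b8\u0307":[0.6186,-0.9563],"ee":[0.1198,0.0877,0.6308],"\u03c4":[0.3696,0.0088]}
{"k":22,"ang":[0.3512,-0.1879],"\u03b8\u0307":[0.6313,-0.9764],"ee":[0.1198,0.0895,0.6303],"\u03c4":[0.3493,0.0086]}
{"k":23,"ang":[0.3576,-0.1978],"\u03b8\u0307":[0.6438,-0.9966],"ee":[0.1197,0.0913,0.6297],"\u03c4":[0.3291,0.0088]}
{"k":24,"ang":[0.3641,-0.2079],"\u03b8\u0307":[0.6561,-1.0169],"ee":[0.1197,0.0932,0.6291],"\u03c4":[0.3091,0.0093]}
{"k":25,"ang":[0.3707,-0.2181],"\u03b8\u0307":[0.6681,-1.0374],"ee":[0.1196,0.0951,0.6285],"\u03c4":[0.2892,0.0102]}
{"k":26,"ang":[0.3774,-0.2286],"\u03b8\u0307":[0.6799,-1.0579],"ee":[0.1195,0.0971,0.6278],"\u03c4":[0.2693,0.0114]}
{"k":27,"ang":[0.3843,-0.2393],"\u03b8\u0307":[0.6915,-1.0784],"ee":[0.1195,0.0991,0.6271],"\u03c4":[0.2494,0.013]}
{"k":28,"ang":[0.3913,-0.2502],"\u03b8\u0307":[0.7029,-1.099],"ee":[0.1194,0.1012,0.6263],"\u03c4":[0.2295,0.0149]}
{"k":29,"ang":[0.3984,-0.2613],"\u03b8\u0307":[0.7141,-1.1197],"ee":[0.1193,0.1032,0.6255],"\u03c4":[0.2095,0.0171]}
{"k":30,"ang":[0.4055,-0.2726],"\u03b8\u0307":[0.7251,-1.1404],"ee":[0.1192,0.1054,0.6247],"\u03c4":[0.1894,0.0197]}
{"k":31,"ang":[0.4128,-0.2841],"\u03b8\u0307":[0.7358,-1.1611],"ee":[0.119,0.1075,0.6238],"\u03c4":[0.1692,0.0225]}
{"k":32,"ang":[0.4203,-0.2958],"\u03b8\u0307":[0.7464,-1.1817],"ee":[0.1189,0.1097,0.6229],"\u03c4":[0.1489,0.0257]}
{"k":33,"ang":[0.4278,-0.3077],"\u03b8\u0307":[0.7567,-1.2024],"ee":[0.1187,0.1119,0.622],"\u03c4":[0.1284,0.0292]}
{"k":34,"ang":[0.4354,-0.3198],"\u03b8\u0307":[0.7669,-1.223],"ee":[0.1186,0.1142,0.6209],"\u03c4":[0.1079,0.033]}
{"k":35,"ang":[0.4431,-0.3321],"\u03b8\u0307":[0.7768,-1.2435],"ee":[0.1184,0.1165,0.6199],"\u03c4":[0.0871,0.0371]}
{"k":36,"ang":[0.4509,-0.3447],"\u03b8\u0307":[0.7865,-1.2639],"ee":[0.1182,0.1188,0.6188],"\u03c4":[0.0663,0.0416]}
{"k":37,"ang":[0.4588,-0.3574],"\u03b8\u0307":[0.796,-1.2843],"ee":[0.118,0.1212,0.6176],"\u03c4":[0.0452,0.0464]}
{"k":38,"ang":[0.4668,-0.3704],"\u03b8\u0307":[0.8053,-1.3045],"ee":[0.1177,0.1236,0.6164],"\u03c4":[0.0241,0.0514]}
{"k":39,"ang":[0.4749,-0.3835],"\u03b8\u0307":[0.8143,-1.3245],"ee":[0.1175,0.126,0.6152],"\u03c4":[0.0027,0.0569]}
{"k":40,"ang":[0.4831,-0.3968],"\u03b8\u0307":[0.8231,-1.3444],"ee":[0.1172,0.1284,0.6138],"\u03c4":[-0.0188,0.0626]}
{"k":41,"ang":[0.4914,-0.4104],"\u03b8\u0307":[0.8317,-1.3642],"ee":[0.1169,0.1309,0.6125],"\u03c4":[-0.0404,0.0686]}
{"k":42,"ang":[0.4997,-0.4241],"\u03b8\u0307":[0.84,-1.3837],"ee":[0.1165,0.1334,0.611],"\u03c4":[-0.0622,0.075]}
{"k":43,"ang":[0.5082,-0.4381],"\u03b8\u0307":[0.8481,-1.403],"ee":[0.1162,0.1359,0.6096],"\u03c4":[-0.0841,0.0817]}
{"k":44,"ang":[0.5167,-0.4522],"\u03b8\u0307":[0.856,-1.4221],"ee":[0.1158,0.1385,0.608],"\u03c4":[-0.1062,0.0888]}
{"k":45,"ang":[0.5253,-0.4665],"\u03b8\u0307":[0.8636,-1.4409],"ee":[0.1154,0.1411,0.6064]}
{"summary": "any joint saturated: no"}


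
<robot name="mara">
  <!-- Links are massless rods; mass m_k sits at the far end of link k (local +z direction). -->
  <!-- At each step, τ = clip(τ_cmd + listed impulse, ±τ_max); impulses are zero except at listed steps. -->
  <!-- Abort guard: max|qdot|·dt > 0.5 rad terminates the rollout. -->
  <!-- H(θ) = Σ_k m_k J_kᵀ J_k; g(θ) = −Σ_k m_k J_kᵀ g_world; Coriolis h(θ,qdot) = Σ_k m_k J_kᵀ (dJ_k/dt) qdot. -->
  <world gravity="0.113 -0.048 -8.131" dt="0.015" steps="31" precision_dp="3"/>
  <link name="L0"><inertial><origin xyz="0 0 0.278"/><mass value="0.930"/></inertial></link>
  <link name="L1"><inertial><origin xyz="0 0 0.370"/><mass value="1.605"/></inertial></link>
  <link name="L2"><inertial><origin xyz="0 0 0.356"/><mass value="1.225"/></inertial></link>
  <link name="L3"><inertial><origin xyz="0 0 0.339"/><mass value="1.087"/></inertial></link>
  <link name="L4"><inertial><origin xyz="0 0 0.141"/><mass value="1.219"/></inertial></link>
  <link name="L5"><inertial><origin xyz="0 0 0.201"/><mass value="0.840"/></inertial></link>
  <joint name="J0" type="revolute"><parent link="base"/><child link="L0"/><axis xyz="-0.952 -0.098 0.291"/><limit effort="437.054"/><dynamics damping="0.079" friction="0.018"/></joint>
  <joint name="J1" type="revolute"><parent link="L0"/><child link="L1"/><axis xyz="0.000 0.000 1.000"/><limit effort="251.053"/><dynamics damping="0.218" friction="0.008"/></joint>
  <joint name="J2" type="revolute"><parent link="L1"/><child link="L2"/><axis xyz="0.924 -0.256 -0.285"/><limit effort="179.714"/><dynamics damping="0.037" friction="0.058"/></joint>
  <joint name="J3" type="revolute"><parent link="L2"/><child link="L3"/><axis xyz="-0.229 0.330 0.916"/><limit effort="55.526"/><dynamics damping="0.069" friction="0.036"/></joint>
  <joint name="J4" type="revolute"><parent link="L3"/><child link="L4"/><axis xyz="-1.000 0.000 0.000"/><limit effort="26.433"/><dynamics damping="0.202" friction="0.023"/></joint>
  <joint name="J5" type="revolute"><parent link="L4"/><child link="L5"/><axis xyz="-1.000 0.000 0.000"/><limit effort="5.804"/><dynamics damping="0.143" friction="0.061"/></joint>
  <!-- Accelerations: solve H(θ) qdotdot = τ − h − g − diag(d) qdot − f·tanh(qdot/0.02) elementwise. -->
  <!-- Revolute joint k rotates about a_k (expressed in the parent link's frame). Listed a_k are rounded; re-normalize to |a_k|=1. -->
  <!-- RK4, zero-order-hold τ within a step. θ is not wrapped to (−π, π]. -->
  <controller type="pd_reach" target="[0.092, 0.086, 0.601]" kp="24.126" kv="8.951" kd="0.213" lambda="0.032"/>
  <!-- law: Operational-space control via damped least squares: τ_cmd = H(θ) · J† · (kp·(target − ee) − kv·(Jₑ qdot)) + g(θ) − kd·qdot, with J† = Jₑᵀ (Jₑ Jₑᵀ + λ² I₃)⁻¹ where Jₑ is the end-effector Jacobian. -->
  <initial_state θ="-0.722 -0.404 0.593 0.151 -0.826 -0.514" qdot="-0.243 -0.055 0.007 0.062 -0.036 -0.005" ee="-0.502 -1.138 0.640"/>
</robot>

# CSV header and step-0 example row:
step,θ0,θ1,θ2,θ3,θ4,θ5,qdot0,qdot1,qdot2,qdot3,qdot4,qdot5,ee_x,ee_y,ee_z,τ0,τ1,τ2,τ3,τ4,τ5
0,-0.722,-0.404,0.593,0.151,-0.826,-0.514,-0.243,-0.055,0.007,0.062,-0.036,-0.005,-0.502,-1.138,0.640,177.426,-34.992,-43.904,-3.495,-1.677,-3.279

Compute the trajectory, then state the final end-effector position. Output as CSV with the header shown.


step,θ0,θ1,θ2,θ3,θ4,θ5,qdot0,qdot1,qdot2,qdot3,qdot4,qdot5,ee_x,ee_y,ee_z,τ0,τ1,τ2,τ3,τ4,τ5
1,-0.722,-0.402,0.595,0.152,-0.833,-0.518,0.306,0.266,0.257,0.023,-0.856,-0.538,-0.501,-1.136,0.636,157.573,-31.220,-39.838,-2.970,-1.004,-2.662
2,-0.713,-0.396,0.601,0.152,-0.851,-0.529,0.783,0.550,0.491,-0.027,-1.486,-0.961,-0.497,-1.128,0.633,138.351,-27.590,-35.811,-2.485,-0.607,-2.197
3,-0.699,-0.386,0.609,0.151,-0.877,-0.546,1.188,0.779,0.708,-0.076,-1.963,-1.275,-0.491,-1.115,0.631,120.140,-24.153,-31.923,-2.041,-0.377,-1.838
4,-0.678,-0.374,0.622,0.150,-0.909,-0.567,1.527,0.958,0.903,-0.137,-2.313,-1.495,-0.483,-1.097,0.630,103.230,-20.925,-28.279,-1.622,-0.241,-1.551
5,-0.653,-0.358,0.636,0.147,-0.946,-0.590,1.805,1.087,1.075,-0.198,-2.561,-1.635,-0.472,-1.076,0.629,87.818,-17.931,-24.940,-1.232,-0.146,-1.311
6,-0.625,-0.341,0.654,0.144,-0.986,-0.615,2.028,1.171,1.227,-0.250,-2.731,-1.713,-0.460,-1.051,0.630,73.991,-15.182,-21.936,-0.870,-0.062,-1.103
7,-0.593,-0.324,0.673,0.140,-1.028,-0.641,2.203,1.216,1.357,-0.287,-2.838,-1.744,-0.447,-1.024,0.632,61.745,-12.680,-19.279,-0.538,0.029,-0.917
8,-0.559,-0.305,0.694,0.136,-1.071,-0.667,2.337,1.232,1.469,-0.309,-2.898,-1.742,-0.433,-0.995,0.634,51.014,-10.420,-16.965,-0.233,0.135,-0.747
9,-0.523,-0.287,0.717,0.131,-1.115,-0.693,2.435,1.227,1.564,-0.315,-2.921,-1.714,-0.418,-0.964,0.638,41.695,-8.388,-14.982,0.047,0.254,-0.593
10,-0.486,-0.269,0.741,0.126,-1.159,-0.718,2.504,1.208,1.644,-0.308,-2.918,-1.670,-0.403,-0.933,0.642,33.662,-6.570,-13.310,0.305,0.386,-0.453
11,-0.448,-0.251,0.766,0.122,-1.202,-0.743,2.549,1.181,1.712,-0.288,-2.894,-1.614,-0.388,-0.900,0.646,26.786,-4.949,-11.928,0.543,0.524,-0.328
12,-0.410,-0.233,0.792,0.118,-1.245,-0.766,2.574,1.151,1.770,-0.258,-2.855,-1.551,-0.372,-0.867,0.651,20.937,-3.505,-10.811,0.763,0.664,-0.219
13,-0.371,-0.216,0.819,0.114,-1.288,-0.789,2.583,1.119,1.820,-0.218,-2.804,-1.484,-0.357,-0.833,0.656,15.995,-2.222,-9.936,0.966,0.799,-0.126
14,-0.332,-0.200,0.847,0.111,-1.330,-0.811,2.579,1.089,1.864,-0.171,-2.745,-1.415,-0.342,-0.800,0.661,11.851,-1.082,-9.278,1.156,0.925,-0.050
15,-0.294,-0.184,0.875,0.109,-1.370,-0.831,2.564,1.062,1.904,-0.117,-2.679,-1.345,-0.327,-0.766,0.666,8.404,-0.069,-8.817,1.332,1.039,0.010
16,-0.256,-0.168,0.904,0.108,-1.410,-0.851,2.541,1.039,1.941,-0.059,-2.607,-1.276,-0.313,-0.733,0.671,5.569,0.832,-8.533,1.498,1.136,0.053
17,-0.218,-0.153,0.933,0.108,-1.449,-0.870,2.513,1.021,1.974,-0.000,-2.529,-1.210,-0.299,-0.701,0.675,3.266,1.643,-8.412,1.658,1.216,0.082
18,-0.180,-0.137,0.963,0.108,-1.486,-0.887,2.480,1.015,2.003,0.036,-2.442,-1.147,-0.285,-0.669,0.680,1.415,2.409,-8.456,1.831,1.276,0.097
19,-0.143,-0.122,0.993,0.109,-1.522,-0.904,2.444,1.014,2.030,0.073,-2.354,-1.085,-0.273,-0.637,0.683,-0.020,3.098,-8.631,1.996,1.318,0.098
20,-0.107,-0.107,1.024,0.110,-1.556,-0.920,2.405,1.016,2.055,0.114,-2.265,-1.025,-0.260,-0.607,0.687,-1.091,3.707,-8.917,2.150,1.340,0.087
21,-0.071,-0.092,1.055,0.112,-1.590,-0.935,2.365,1.021,2.078,0.157,-2.173,-0.967,-0.249,-0.577,0.690,-1.853,4.245,-9.302,2.293,1.344,0.066
22,-0.036,-0.076,1.086,0.115,-1.622,-0.949,2.324,1.029,2.099,0.201,-2.079,-0.912,-0.237,-0.548,0.692,-2.350,4.719,-9.774,2.428,1.330,0.036
23,-0.002,-0.061,1.117,0.118,-1.652,-0.962,2.282,1.041,2.116,0.244,-1.982,-0.860,-0.227,-0.520,0.694,-2.628,5.135,-10.321,2.555,1.301,-0.002
24,0.032,-0.045,1.149,0.122,-1.681,-0.975,2.240,1.056,2.130,0.285,-1.883,-0.811,-0.216,-0.492,0.695,-2.729,5.494,-10.929,2.675,1.257,-0.047
25,0.066,-0.029,1.181,0.126,-1.709,-0.987,2.199,1.073,2.140,0.321,-1.782,-0.764,-0.207,-0.466,0.696,-2.696,5.798,-11.586,2.787,1.200,-0.096
26,0.098,-0.013,1.213,0.131,-1.735,-0.998,2.158,1.093,2.144,0.353,-1.680,-0.719,-0.197,-0.441,0.696,-2.571,6.049,-12.275,2.890,1.134,-0.150
27,0.130,0.004,1.246,0.137,-1.759,-1.008,2.116,1.115,2.141,0.379,-1.577,-0.677,-0.189,-0.416,0.696,-2.394,6.244,-12.979,2.984,1.059,-0.206
28,0.162,0.021,1.278,0.143,-1.782,-1.018,2.075,1.139,2.132,0.399,-1.473,-0.636,-0.180,-0.393,0.695,-2.201,6.382,-13.680,3.066,0.979,-0.265
29,0.193,0.038,1.309,0.149,-1.803,-1.027,2.034,1.163,2.115,0.413,-1.370,-0.596,-0.172,-0.370,0.694,-2.026,6.461,-14.362,3.134,0.895,-0.325
30,0.223,0.056,1.341,0.155,-1.823,-1.036,1.992,1.188,2.090,0.420,-1.268,-0.558,-0.164,-0.348,0.693,-1.895,6.480,-15.008,3.188,0.808,-0.385
31,0.252,0.074,1.372,0.161,-1.842,-1.044,1.948,1.213,2.057,0.422,-1.169,-0.520,-0.156,-0.328,0.691,,,,,,
# final ee position (m): -0.156 -0.328 0.691


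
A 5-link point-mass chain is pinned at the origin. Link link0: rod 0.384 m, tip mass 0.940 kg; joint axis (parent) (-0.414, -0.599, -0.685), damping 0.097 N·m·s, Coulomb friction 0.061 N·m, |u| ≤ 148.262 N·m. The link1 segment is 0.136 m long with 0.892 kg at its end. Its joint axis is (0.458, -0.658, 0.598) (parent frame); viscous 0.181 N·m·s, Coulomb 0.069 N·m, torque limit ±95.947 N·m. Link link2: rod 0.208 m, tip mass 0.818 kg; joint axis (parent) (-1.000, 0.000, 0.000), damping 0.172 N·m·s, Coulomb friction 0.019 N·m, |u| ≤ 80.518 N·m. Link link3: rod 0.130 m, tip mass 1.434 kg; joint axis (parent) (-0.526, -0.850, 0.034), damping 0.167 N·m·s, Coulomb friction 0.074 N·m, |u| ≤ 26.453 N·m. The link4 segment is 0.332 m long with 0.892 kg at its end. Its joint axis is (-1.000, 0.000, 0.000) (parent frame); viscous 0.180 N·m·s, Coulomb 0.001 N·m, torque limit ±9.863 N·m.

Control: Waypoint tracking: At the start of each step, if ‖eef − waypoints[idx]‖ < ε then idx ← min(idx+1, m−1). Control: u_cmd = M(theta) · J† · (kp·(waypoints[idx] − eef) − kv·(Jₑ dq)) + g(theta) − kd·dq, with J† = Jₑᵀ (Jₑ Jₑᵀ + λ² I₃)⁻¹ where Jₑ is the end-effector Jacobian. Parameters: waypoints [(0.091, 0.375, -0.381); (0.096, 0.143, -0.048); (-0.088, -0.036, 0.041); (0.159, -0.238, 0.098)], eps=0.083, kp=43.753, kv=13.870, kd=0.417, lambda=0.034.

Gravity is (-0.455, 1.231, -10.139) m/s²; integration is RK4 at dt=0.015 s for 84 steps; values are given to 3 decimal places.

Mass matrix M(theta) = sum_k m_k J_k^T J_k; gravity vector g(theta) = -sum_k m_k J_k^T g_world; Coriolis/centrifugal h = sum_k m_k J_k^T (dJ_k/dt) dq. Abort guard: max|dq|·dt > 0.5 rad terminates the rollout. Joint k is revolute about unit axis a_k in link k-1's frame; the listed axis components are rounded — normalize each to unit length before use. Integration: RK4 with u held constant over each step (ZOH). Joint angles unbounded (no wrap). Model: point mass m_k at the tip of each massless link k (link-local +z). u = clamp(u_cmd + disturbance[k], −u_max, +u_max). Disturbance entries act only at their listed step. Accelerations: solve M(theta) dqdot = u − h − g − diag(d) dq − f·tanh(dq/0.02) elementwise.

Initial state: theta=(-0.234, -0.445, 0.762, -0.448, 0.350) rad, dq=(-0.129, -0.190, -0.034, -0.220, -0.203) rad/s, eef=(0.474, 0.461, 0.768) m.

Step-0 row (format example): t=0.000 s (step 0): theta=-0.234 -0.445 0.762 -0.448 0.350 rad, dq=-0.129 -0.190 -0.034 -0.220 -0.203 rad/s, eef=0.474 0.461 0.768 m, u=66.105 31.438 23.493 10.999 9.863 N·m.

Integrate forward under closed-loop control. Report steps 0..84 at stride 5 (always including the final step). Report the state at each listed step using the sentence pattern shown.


t=0.075 s (step 5): theta=0.096 -0.382 0.889 -0.727 0.652 rad, dq=7.083 1.134 2.264 -3.980 6.132 rad/s, eef=0.442 0.456 0.680 m, u=7.098 3.236 2.622 2.458 0.325 N·m.
t=0.150 s (step 10): theta=0.625 -0.256 1.065 -0.952 1.118 rad, dq=6.555 2.275 2.296 -2.050 5.892 rad/s, eef=0.361 0.458 0.540 m, u=-9.503 -8.561 -0.900 -0.966 -1.946 N·m.
t=0.225 s (step 15): theta=1.058 -0.053 1.212 -1.032 1.515 rad, dq=4.964 3.003 1.495 0.001 4.682 rad/s, eef=0.293 0.478 0.393 m, u=-14.779 -12.868 -0.858 -2.805 -2.517 N·m.
t=0.300 s (step 20): theta=1.369 0.173 1.280 -0.950 1.820 rad, dq=3.474 2.948 0.318 2.073 3.496 rad/s, eef=0.249 0.493 0.252 m, u=-11.516 -11.175 0.694 -2.567 -2.222 N·m.
t=0.375 s (step 25): theta=1.623 0.401 1.263 -0.790 2.067 rad, dq=3.486 3.197 -0.825 1.910 3.227 rad/s, eef=0.214 0.487 0.135 m, u=-5.482 -8.388 2.595 -1.125 -1.815 N·m.
t=0.450 s (step 30): theta=1.892 0.643 1.144 -0.658 2.301 rad, dq=3.613 3.133 -2.349 1.632 2.970 rad/s, eef=0.192 0.480 0.037 m, u=-9.575 -10.350 4.654 -0.768 -0.914 N·m.
t=0.525 s (step 35): theta=2.154 0.863 0.926 -0.547 2.506 rad, dq=3.315 2.749 -3.311 1.303 2.430 rad/s, eef=0.186 0.471 -0.051 m, u=-15.564 -9.649 3.644 -0.619 0.122 N·m.
t=0.600 s (step 40): theta=2.378 1.064 0.675 -0.466 2.656 rad, dq=2.586 2.690 -3.191 0.846 1.481 rad/s, eef=0.190 0.450 -0.124 m, u=-23.721 -6.636 -0.654 -0.947 1.057 N·m.
t=0.675 s (step 45): theta=2.531 1.272 0.469 -0.417 2.718 rad, dq=1.436 2.837 -2.195 0.493 0.166 rad/s, eef=0.192 0.422 -0.179 m, u=-25.726 -3.891 -3.703 -1.094 1.780 N·m.
t=0.750 s (step 50): theta=2.597 1.479 0.344 -0.385 2.691 rad, dq=0.390 2.593 -1.180 0.390 -0.788 rad/s, eef=0.184 0.397 -0.221 m, u=-16.243 -3.219 -2.349 -0.543 2.189 N·m.
t=0.825 s (step 55): theta=2.603 1.650 0.280 -0.359 2.620 rad, dq=-0.149 1.909 -0.590 0.269 -1.013 rad/s, eef=0.165 0.381 -0.255 m, u=-7.526 -3.069 -0.345 0.020 2.436 N·m.
t=0.900 s (step 60): theta=2.585 1.764 0.247 -0.347 2.549 rad, dq=-0.292 1.172 -0.309 0.048 -0.848 rad/s, eef=0.142 0.373 -0.282 m, u=-4.533 -2.080 0.220 0.329 2.619 N·m.
t=0.975 s (step 65): theta=2.564 1.831 0.227 -0.346 2.494 rad, dq=-0.234 0.635 -0.237 -0.011 -0.638 rad/s, eef=0.123 0.370 -0.302 m, u=-4.939 -0.537 -0.167 0.397 2.756 N·m.
t=1.050 s (step 70): theta=2.565 1.894 0.242 -0.336 2.504 rad, dq=0.273 1.159 0.683 0.310 0.924 rad/s, eef=0.110 0.356 -0.297 m, u=-1.585 1.776 2.163 1.735 4.038 N·m.
t=1.125 s (step 75): theta=2.600 1.994 0.310 -0.311 2.588 rad, dq=0.639 1.481 1.078 0.324 1.175 rad/s, eef=0.105 0.325 -0.260 m, u=-5.012 3.112 0.056 0.950 2.717 N·m.
t=1.200 s (step 80): theta=2.658 2.113 0.397 -0.290 2.669 rad, dq=0.897 1.662 1.212 0.212 0.961 rad/s, eef=0.105 0.297 -0.223 m, u=-6.565 4.792 -0.626 0.743 2.257 N·m.
t=1.260 s (step 84): theta=2.715 2.216 0.471 -0.280 2.719 rad, dq=0.999 1.747 1.248 0.118 0.718 rad/s, eef=0.107 0.278 -0.196 m.


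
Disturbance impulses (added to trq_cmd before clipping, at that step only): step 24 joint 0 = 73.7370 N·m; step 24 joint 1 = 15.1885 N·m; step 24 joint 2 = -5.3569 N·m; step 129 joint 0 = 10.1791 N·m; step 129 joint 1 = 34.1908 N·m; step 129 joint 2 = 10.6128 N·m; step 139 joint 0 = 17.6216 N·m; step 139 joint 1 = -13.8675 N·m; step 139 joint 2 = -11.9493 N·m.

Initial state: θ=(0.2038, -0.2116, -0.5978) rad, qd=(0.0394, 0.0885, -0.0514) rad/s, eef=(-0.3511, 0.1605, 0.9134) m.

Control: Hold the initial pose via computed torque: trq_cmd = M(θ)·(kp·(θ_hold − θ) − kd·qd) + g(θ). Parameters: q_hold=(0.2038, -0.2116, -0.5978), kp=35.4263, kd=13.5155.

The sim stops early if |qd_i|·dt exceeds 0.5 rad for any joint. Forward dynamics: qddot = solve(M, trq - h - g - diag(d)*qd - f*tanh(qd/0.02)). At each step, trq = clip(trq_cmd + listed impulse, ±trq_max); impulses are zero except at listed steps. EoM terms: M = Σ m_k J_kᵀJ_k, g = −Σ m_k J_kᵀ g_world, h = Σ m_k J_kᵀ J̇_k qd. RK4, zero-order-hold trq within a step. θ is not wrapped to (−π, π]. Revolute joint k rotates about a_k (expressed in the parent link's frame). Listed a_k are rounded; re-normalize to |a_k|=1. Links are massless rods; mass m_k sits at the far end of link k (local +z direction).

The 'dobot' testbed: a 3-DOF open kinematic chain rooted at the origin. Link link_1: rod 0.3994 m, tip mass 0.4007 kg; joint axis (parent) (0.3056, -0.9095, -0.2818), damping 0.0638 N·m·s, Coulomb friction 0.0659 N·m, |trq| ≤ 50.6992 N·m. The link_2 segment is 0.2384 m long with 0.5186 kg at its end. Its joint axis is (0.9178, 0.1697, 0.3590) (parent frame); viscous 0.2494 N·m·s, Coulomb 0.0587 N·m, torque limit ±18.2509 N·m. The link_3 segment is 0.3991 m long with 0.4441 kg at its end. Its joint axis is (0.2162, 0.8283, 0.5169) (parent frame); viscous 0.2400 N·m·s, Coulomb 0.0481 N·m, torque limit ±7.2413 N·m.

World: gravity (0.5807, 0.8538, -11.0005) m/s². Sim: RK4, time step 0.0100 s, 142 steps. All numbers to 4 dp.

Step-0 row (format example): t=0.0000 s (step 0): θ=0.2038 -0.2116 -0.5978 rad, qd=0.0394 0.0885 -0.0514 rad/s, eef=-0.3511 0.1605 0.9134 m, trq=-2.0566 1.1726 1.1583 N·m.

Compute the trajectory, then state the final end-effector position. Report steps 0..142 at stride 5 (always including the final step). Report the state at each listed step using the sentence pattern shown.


t=0.0500 s (step 5): θ=0.2054 -0.2094 -0.5980 rad, qd=0.0200 0.0194 0.0035 rad/s, eef=-0.3525 0.1589 0.9133 m, trq=-1.8519 1.2967 1.1554 N·m.
t=0.1000 s (step 10): θ=0.2060 -0.2090 -0.5979 rad, qd=0.0051 0.0025 0.0002 rad/s, eef=-0.3530 0.1586 0.9132 m, trq=-1.7467 1.3483 1.1564 N·m.
t=0.1500 s (step 15): θ=0.2060 -0.2090 -0.5979 rad, qd=-0.0010 -0.0018 -0.0005 rad/s, eef=-0.3531 0.1585 0.9132 m, trq=-1.7002 1.3647 1.1545 N·m.
t=0.2000 s (step 20): θ=0.2059 -0.2091 -0.5979 rad, qd=-0.0031 -0.0028 -0.0005 rad/s, eef=-0.3530 0.1586 0.9132 m, trq=-1.6794 1.3707 1.1531 N·m.
t=0.2500 s (step 25): θ=0.2093 -0.2049 -0.6029 rad, qd=0.7062 0.8617 -0.9530 rad/s, eef=-0.3567 0.1564 0.9119 m, trq=-8.8701 -0.7042 1.8617 N·m.
t=0.3000 s (step 30): θ=0.2364 -0.1808 -0.6208 rad, qd=0.3816 0.2218 -0.0196 rad/s, eef=-0.3823 0.1408 0.9039 m, trq=-5.8828 0.1889 1.4622 N·m.
t=0.3500 s (step 35): θ=0.2486 -0.1747 -0.6202 rad, qd=0.1259 0.0512 0.0111 rad/s, eef=-0.3920 0.1350 0.9012 m, trq=-4.1329 0.6957 1.3385 N·m.
t=0.4000 s (step 40): θ=0.2511 -0.1741 -0.6200 rad, qd=-0.0106 -0.0151 0.0011 rad/s, eef=-0.3940 0.1342 0.9006 m, trq=-3.1133 0.9626 1.2640 N·m.
t=0.4500 s (step 45): θ=0.2489 -0.1755 -0.6199 rad, qd=-0.0699 -0.0359 0.0007 rad/s, eef=-0.3921 0.1354 0.9011 m, trq=-2.5705 1.0823 1.2163 N·m.
t=0.5000 s (step 50): θ=0.2447 -0.1775 -0.6199 rad, qd=-0.0941 -0.0420 0.0004 rad/s, eef=-0.3888 0.1373 0.9021 m, trq=-2.2505 1.1507 1.1884 N·m.
t=0.5500 s (step 55): θ=0.2398 -0.1796 -0.6199 rad, qd=-0.0996 -0.0420 0.0004 rad/s, eef=-0.3848 0.1393 0.9032 m, trq=-2.0590 1.1926 1.1727 N·m.
t=0.6000 s (step 60): θ=0.2349 -0.1816 -0.6198 rad, qd=-0.0955 -0.0393 0.0005 rad/s, eef=-0.3809 0.1413 0.9044 m, trq=-1.9431 1.2197 1.1644 N·m.
t=0.6500 s (step 65): θ=0.2303 -0.1835 -0.6198 rad, qd=-0.0870 -0.0358 0.0007 rad/s, eef=-0.3772 0.1432 0.9055 m, trq=-1.8720 1.2384 1.1605 N·m.
t=0.7000 s (step 70): θ=0.2262 -0.1852 -0.6198 rad, qd=-0.0770 -0.0321 0.0009 rad/s, eef=-0.3739 0.1449 0.9065 m, trq=-1.8275 1.2522 1.1592 N·m.
t=0.7500 s (step 75): θ=0.2226 -0.1867 -0.6197 rad, qd=-0.0668 -0.0288 0.0011 rad/s, eef=-0.3710 0.1464 0.9073 m, trq=-1.7989 1.2630 1.1593 N·m.
t=0.8000 s (step 80): θ=0.2195 -0.1881 -0.6196 rad, qd=-0.0572 -0.0259 0.0014 rad/s, eef=-0.3685 0.1478 0.9080 m, trq=-1.7799 1.2721 1.1601 N·m.
t=0.8500 s (step 85): θ=0.2169 -0.1893 -0.6196 rad, qd=-0.0486 -0.0233 0.0017 rad/s, eef=-0.3663 0.1489 0.9085 m, trq=-1.7666 1.2800 1.1614 N·m.
t=0.9000 s (step 90): θ=0.2146 -0.1904 -0.6195 rad, qd=-0.0411 -0.0211 0.0019 rad/s, eef=-0.3645 0.1499 0.9090 m, trq=-1.7568 1.2871 1.1628 N·m.
t=0.9500 s (step 95): θ=0.2127 -0.1914 -0.6194 rad, qd=-0.0347 -0.0193 0.0021 rad/s, eef=-0.3629 0.1509 0.9094 m, trq=-1.7489 1.2935 1.1641 N·m.
t=1.0000 s (step 100): θ=0.2111 -0.1923 -0.6193 rad, qd=-0.0293 -0.0176 0.0023 rad/s, eef=-0.3616 0.1517 0.9097 m, trq=-1.7418 1.2995 1.1653 N·m.
t=1.0500 s (step 105): θ=0.2098 -0.1932 -0.6191 rad, qd=-0.0248 -0.0162 0.0024 rad/s, eef=-0.3605 0.1524 0.9100 m, trq=-1.7349 1.3051 1.1664 N·m.
t=1.1000 s (step 110): θ=0.2086 -0.1940 -0.6190 rad, qd=-0.0212 -0.0149 0.0024 rad/s, eef=-0.3596 0.1530 0.9102 m, trq=-1.7278 1.3104 1.1672 N·m.
t=1.1500 s (step 115): θ=0.2077 -0.1947 -0.6189 rad, qd=-0.0181 -0.0137 0.0024 rad/s, eef=-0.3587 0.1536 0.9104 m, trq=-1.7206 1.3153 1.1678 N·m.
t=1.2000 s (step 120): θ=0.2068 -0.1953 -0.6188 rad, qd=-0.0157 -0.0127 0.0024 rad/s, eef=-0.3580 0.1541 0.9105 m, trq=-1.7132 1.3199 1.1683 N·m.
t=1.2500 s (step 125): θ=0.2061 -0.1959 -0.6187 rad, qd=-0.0136 -0.0117 0.0024 rad/s, eef=-0.3574 0.1546 0.9106 m, trq=-1.7060 1.3243 1.1686 N·m.
t=1.3000 s (step 130): θ=0.2067 -0.1940 -0.6139 rad, qd=0.2400 0.4957 0.9225 rad/s, eef=-0.3571 0.1524 0.9119 m, trq=-3.0928 -0.9849 0.3523 N·m.
t=1.3500 s (step 135): θ=0.2136 -0.1750 -0.5892 rad, qd=0.0637 0.2632 0.2055 rad/s, eef=-0.3590 0.1356 0.9188 m, trq=-2.4862 0.0516 0.7667 N·m.
t=1.4000 s (step 140): θ=0.2167 -0.1705 -0.5857 rad, qd=0.3641 -0.6925 -0.1034 rad/s, eef=-0.3610 0.1317 0.9194 m, trq=-4.5511 2.5162 2.0684 N·m.
t=1.4200 s (step 142): θ=0.2229 -0.1825 -0.5877 rad, qd=0.2588 -0.5170 -0.0973 rad/s, eef=-0.3658 0.1381 0.9152 m.
final eef position (m): -0.3658 0.1381 0.9152


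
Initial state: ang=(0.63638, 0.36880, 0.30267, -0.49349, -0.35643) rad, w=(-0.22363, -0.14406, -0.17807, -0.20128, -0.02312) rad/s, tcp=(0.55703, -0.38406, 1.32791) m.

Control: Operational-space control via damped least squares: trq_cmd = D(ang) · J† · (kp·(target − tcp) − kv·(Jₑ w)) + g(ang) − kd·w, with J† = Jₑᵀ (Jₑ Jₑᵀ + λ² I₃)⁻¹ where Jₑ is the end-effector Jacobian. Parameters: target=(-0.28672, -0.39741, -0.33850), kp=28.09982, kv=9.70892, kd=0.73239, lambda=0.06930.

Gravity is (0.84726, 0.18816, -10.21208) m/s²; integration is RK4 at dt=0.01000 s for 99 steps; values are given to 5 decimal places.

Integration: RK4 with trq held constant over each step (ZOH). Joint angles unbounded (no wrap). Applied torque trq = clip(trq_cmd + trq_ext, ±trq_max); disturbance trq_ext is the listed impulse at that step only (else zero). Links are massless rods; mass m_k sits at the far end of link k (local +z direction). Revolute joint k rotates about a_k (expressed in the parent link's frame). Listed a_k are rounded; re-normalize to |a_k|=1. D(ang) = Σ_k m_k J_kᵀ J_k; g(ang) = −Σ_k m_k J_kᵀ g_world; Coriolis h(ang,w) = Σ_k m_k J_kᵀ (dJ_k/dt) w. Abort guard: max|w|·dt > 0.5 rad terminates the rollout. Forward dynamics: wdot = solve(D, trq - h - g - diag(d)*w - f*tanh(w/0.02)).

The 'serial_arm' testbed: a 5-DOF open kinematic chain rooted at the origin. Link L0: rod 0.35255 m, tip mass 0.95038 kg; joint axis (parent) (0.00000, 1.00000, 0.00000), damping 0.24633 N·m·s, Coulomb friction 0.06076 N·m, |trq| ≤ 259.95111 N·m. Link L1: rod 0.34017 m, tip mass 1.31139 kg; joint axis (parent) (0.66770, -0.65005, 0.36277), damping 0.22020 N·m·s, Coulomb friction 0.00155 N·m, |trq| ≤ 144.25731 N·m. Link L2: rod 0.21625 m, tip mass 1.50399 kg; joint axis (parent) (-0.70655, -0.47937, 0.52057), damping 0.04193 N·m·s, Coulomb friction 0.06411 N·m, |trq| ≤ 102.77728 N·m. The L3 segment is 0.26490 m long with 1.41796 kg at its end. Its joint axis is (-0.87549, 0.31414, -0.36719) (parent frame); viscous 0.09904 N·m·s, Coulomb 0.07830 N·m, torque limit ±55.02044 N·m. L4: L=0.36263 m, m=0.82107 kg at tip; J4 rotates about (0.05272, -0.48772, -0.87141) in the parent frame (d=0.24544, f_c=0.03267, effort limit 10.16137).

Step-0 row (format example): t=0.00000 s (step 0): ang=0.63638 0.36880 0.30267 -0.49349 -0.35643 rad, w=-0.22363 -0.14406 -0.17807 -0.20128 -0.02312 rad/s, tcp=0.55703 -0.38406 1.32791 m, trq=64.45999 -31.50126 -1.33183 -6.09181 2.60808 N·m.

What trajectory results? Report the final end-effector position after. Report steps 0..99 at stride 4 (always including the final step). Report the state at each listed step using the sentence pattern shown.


t=0.04000 s (step 4): ang=0.66740 0.36764 0.45260 -0.63122 -0.29096 rad, w=1.46572 0.07482 6.53586 -5.29813 3.51323 rad/s, tcp=0.54541 -0.39167 1.31164 m, trq=9.15059 -13.24107 1.94044 1.21526 -0.23231 N·m.
t=0.08000 s (step 8): ang=0.73437 0.37839 0.76027 -0.85006 -0.12620 rad, w=1.77905 0.54961 8.37589 -5.25066 4.12446 rad/s, tcp=0.54268 -0.39628 1.27034 m, trq=-41.98151 26.41332 5.41215 3.90284 -0.15591 N·m.
t=0.12000 s (step 12): ang=0.81293 0.42331 1.10846 -1.03516 0.00570 rad, w=2.29590 1.83884 9.03932 -3.89563 2.25895 rad/s, tcp=0.54694 -0.39338 1.22354 m, trq=-10.56875 43.06782 1.37435 3.27337 0.99439 N·m.
t=0.16000 s (step 16): ang=0.93575 0.53347 1.47927 -1.14292 0.04267 rad, w=4.01046 3.61329 9.23936 -1.23030 -0.49128 rad/s, tcp=0.53455 -0.39246 1.17304 m, trq=50.37670 23.68026 -3.01117 0.00883 1.82866 N·m.
t=0.20000 s (step 20): ang=1.13612 0.69663 1.81486 -1.11688 -0.01068 rad, w=5.90852 4.33803 7.07964 2.60910 -1.70143 rad/s, tcp=0.49202 -0.40308 1.09727 m, trq=22.46474 3.04379 -0.58409 0.34179 1.05942 N·m.
t=0.24000 s (step 24): ang=1.39753 0.87331 2.02234 -0.94566 -0.05002 rad, w=7.06435 4.55573 3.24999 5.57911 0.17266 rad/s, tcp=0.43411 -0.42156 0.98345 m, trq=-21.73120 1.62031 1.71493 1.52390 -1.04157 N·m.
t=0.28000 s (step 28): ang=1.69168 1.06209 2.11159 -0.73387 0.00730 rad, w=7.52493 4.72153 2.04601 4.15955 2.38782 rad/s, tcp=0.38864 -0.42938 0.85096 m, trq=-46.18454 14.51448 4.35911 4.62413 -1.98842 N·m.
t=0.32000 s (step 32): ang=1.99340 1.23504 2.22820 -0.63677 0.11015 rad, w=7.52730 3.76235 3.96523 0.88046 2.65100 rad/s, tcp=0.36522 -0.41992 0.72324 m, trq=-49.35024 25.95883 5.62778 7.14929 -1.20429 N·m.
t=0.36000 s (step 36): ang=2.29283 1.35593 2.42645 -0.63357 0.21903 rad, w=7.41465 2.18425 5.90103 -0.33216 2.68051 rad/s, tcp=0.35218 -0.39946 0.60832 m, trq=-42.19008 31.39666 5.72009 7.92222 -0.61852 N·m.
t=0.40000 s (step 40): ang=2.58524 1.40384 2.68571 -0.62795 0.30515 rad, w=7.17806 0.13525 6.76488 1.05417 1.22800 rad/s, tcp=0.33801 -0.37039 0.50676 m, trq=-33.24542 27.58663 4.31504 6.34892 0.61034 N·m.
t=0.44000 s (step 44): ang=2.86496 1.36514 2.93157 -0.51964 0.30260 rad, w=6.75996 -1.98587 5.11722 4.43729 -1.21968 rad/s, tcp=0.31162 -0.34400 0.41824 m, trq=-21.63983 20.18326 3.68392 2.36558 1.82860 N·m.
t=0.48000 s (step 48): ang=3.12196 1.25755 3.08653 -0.29522 0.23978 rad, w=6.02897 -3.24980 2.78236 6.35565 -1.57602 rad/s, tcp=0.27219 -0.33913 0.33998 m, trq=-10.16806 22.13376 4.91361 1.20794 1.10942 N·m.
t=0.52000 s (step 52): ang=3.34447 1.11312 3.17067 -0.03974 0.18399 rad, w=5.07472 -3.91285 1.58392 6.19914 -1.20333 rad/s, tcp=0.23104 -0.35499 0.26679 m, trq=-4.18745 24.45464 4.54843 2.33284 0.16808 N·m.
t=0.56000 s (step 56): ang=3.52789 0.94814 3.22167 0.19096 0.14152 rad, w=4.10598 -4.29728 1.03208 5.27647 -0.93441 rad/s, tcp=0.19390 -0.38093 0.19606 m, trq=-0.31773 25.24341 3.92208 4.24052 -0.39939 N·m.
t=0.60000 s (step 60): ang=3.67488 0.77219 3.25655 0.38108 0.10820 rad, w=3.27302 -4.46429 0.74025 4.22933 -0.74242 rad/s, tcp=0.16057 -0.40972 0.12715 m, trq=3.78347 24.49792 3.76334 6.25439 -0.72621 N·m.
t=0.64000 s (step 64): ang=3.79256 0.59345 3.28218 0.53094 0.08166 rad, w=2.64530 -4.44119 0.55297 3.28298 -0.59148 rad/s, tcp=0.12923 -0.43718 0.06028 m, trq=8.37225 22.54579 4.09177 8.06017 -0.90366 N·m.
t=0.68000 s (step 68): ang=3.88934 0.41888 3.30121 0.64599 0.06059 rad, w=2.22599 -4.26089 0.40183 2.49047 -0.46610 rad/s, tcp=0.09819 -0.46091 -0.00392 m, trq=13.08249 19.87684 4.78976 9.53551 -0.98007 N·m.
t=0.72000 s (step 72): ang=3.97306 0.25415 3.31437 0.73219 0.04408 rad, w=1.98578 -3.95319 0.25534 1.83596 -0.36151 rad/s, tcp=0.06640 -0.47956 -0.06452 m, trq=17.32939 16.94967 5.70729 10.63937 -0.98235 N·m.
t=0.76000 s (step 76): ang=4.05003 0.10389 3.32154 0.79440 0.03132 rad, w=1.88128 -3.54151 0.10121 1.28707 -0.27692 rad/s, tcp=0.03343 -0.49252 -0.12054 m, trq=20.49601 14.13357 6.68226 11.35898 -0.92865 N·m.
t=0.80000 s (step 80): ang=4.12468 -0.02823 3.32245 0.83633 0.02136 rad, w=1.86088 -3.05042 -0.05408 0.81844 -0.22895 rad/s, tcp=-0.00064 -0.49974 -0.17103 m, trq=22.22829 11.66200 7.56296 11.69976 -0.82361 N·m.
t=0.84000 s (step 84): ang=4.19931 -0.13961 3.31732 0.86102 0.01311 rad, w=1.87327 -2.51122 -0.20159 0.42740 -0.18180 rad/s, tcp=-0.03552 -0.50171 -0.21517 m, trq=22.65454 9.60179 8.24957 11.69558 -0.71213 N·m.
t=0.88000 s (step 88): ang=4.27434 -0.22920 3.30669 0.87170 0.00642 rad, w=1.87441 -1.96854 -0.32573 0.12002 -0.14963 rad/s, tcp=-0.07055 -0.49921 -0.25235 m, trq=22.30381 7.87563 8.76663 11.40347 -0.58893 N·m.
t=0.92000 s (step 92): ang=4.34862 -0.29788 3.29182 0.87207 0.00097 rad, w=1.83065 -1.47845 -0.41207 -0.07927 -0.11604 rad/s, tcp=-0.10487 -0.49324 -0.28227 m, trq=21.63297 6.38249 9.08538 10.85062 -0.47339 N·m.
t=0.96000 s (step 96): ang=4.41996 -0.34872 3.27444 0.86659 -0.00344 rad, w=1.72825 -1.07543 -0.45078 -0.18282 -0.10010 rad/s, tcp=-0.13750 -0.48488 -0.30486 m, trq=21.15144 4.99721 9.24973 10.14104 -0.35508 N·m.
t=0.99000 s (step 99): ang=4.47023 -0.37722 3.26084 0.86051 -0.00634 rad, w=1.62019 -0.83130 -0.45325 -0.21656 -0.08916 rad/s, tcp=-0.16026 -0.47777 -0.31743 m.
final tcp position (m): -0.16026 -0.47777 -0.31743
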